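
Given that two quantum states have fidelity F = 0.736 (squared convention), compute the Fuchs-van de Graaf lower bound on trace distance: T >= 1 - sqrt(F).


Fuchs-van de Graaf (squared-fidelity convention): 1 - sqrt(F) <= T <= sqrt(1 - F).
Lower bound: T >= 1 - sqrt(F)
sqrt(F) = sqrt(0.736) = 0.8579
T >= 1 - 0.8579
T >= 0.1421

0.1421


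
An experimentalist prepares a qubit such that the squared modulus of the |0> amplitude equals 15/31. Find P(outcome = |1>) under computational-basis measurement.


|alpha|^2 = 15/31 = 0.4839
|beta|^2 = 1 - 15/31 = 16/31 = 0.5161
P(|1>) = |beta|^2 = 0.5161

0.5161


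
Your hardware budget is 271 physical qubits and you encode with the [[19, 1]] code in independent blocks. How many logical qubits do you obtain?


Each code block uses 19 physical qubits for 1 logical qubit(s).
Number of complete blocks = floor(271 / 19) = 14
Logical qubits = 14 * 1
= 14

14


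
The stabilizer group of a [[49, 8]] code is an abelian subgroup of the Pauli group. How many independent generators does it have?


For an [[n,k]] stabilizer code:
Number of stabilizer generators = n - k
= 49 - 8
= 41

41


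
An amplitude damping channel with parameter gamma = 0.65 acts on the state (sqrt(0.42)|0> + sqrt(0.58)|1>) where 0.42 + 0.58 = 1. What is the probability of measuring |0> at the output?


For amplitude damping with parameter gamma on state sqrt(a)|0> + sqrt(b)|1>:
alpha^2 = 0.42, beta^2 = 0.58
P(|0>) = alpha^2 + gamma * beta^2
= 0.42 + 0.65 * 0.58
= 0.42 + 0.3770
= 0.7970

0.7970


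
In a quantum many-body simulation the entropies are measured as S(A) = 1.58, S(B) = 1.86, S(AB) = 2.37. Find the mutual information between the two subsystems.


I(A:B) = S(A) + S(B) - S(AB)
= 1.58 + 1.86 - 2.37
= 1.0700

1.0700


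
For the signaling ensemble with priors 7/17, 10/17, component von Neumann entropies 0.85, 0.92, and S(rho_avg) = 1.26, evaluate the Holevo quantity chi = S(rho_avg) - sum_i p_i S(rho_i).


chi = S(rho) - sum_i p_i * S(rho_i)
Weighted entropy = 7/17 * 0.85 + 10/17 * 0.92
= 0.8912
chi = 1.26 - 0.8912
= 0.3688

0.3688


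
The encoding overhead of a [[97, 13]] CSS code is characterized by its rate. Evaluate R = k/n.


Code rate R = k/n
= 13/97
= 0.1340

0.1340


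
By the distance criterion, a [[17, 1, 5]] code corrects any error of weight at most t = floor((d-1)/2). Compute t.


Code parameters: [[17, 1, 5]], distance d = 5.
Number of correctable errors = floor((d-1)/2)
= floor((5 - 1)/2)
= floor(4/2)
= 2

2


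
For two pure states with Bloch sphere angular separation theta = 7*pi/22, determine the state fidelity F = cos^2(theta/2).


For states separated by angle theta on Bloch sphere:
F = cos^2(theta/2)
theta = 7*pi/22 = 0.9996
theta/2 = 0.4998
cos(theta/2) = 0.8777
F = 0.7703

0.7703


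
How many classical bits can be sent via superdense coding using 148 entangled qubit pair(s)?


Superdense coding allows 2 classical bits per shared entangled pair.
148 pair(s) -> 2 * 148 = 296 classical bits

296


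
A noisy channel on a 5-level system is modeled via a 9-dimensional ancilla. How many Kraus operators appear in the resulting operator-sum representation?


Tracing out the environment in an orthonormal basis {|i>_E} gives Kraus operators K_i = <i|_E U |0>_E.
Number of Kraus operators = dim(H_env) = d_env
= 9

9


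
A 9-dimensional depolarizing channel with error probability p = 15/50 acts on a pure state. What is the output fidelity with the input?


F = (1-p) + p/d
= (1 - 0.3000) + 0.3000/9
= 0.7000 + 0.0333
= 0.7333

0.7333


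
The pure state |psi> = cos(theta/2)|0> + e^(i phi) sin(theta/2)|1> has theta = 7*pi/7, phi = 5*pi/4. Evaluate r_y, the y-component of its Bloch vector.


theta = 3.1416, phi = 3.9270
r_y = sin(theta)*sin(phi) = 0.0000 * -0.7071
r_y = 0.0000

0.0000


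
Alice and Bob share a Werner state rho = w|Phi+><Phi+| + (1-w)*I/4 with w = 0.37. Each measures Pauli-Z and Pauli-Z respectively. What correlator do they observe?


|Phi+> = (|00> + |11>)/sqrt(2)
For the pure Bell state, <Z_A Z_B> = +1 (Bell-state Pauli correlator).
The maximally-mixed part I/4 has tr(I/4 * P tensor P) = 0 for any traceless Pauli P.
So <Z_A Z_B>_rho = w * (+1) + (1 - w) * 0
= 0.37 * (+1)
= 0.3700

0.3700


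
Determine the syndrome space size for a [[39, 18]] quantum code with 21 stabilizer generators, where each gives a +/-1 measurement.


Each stabilizer generator gives a binary (+1 or -1) measurement outcome.
With 21 independent generators:
Total syndromes = 2^21
= 2097152

2097152


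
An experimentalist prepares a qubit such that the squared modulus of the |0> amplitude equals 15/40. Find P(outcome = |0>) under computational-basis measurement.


|alpha|^2 = 15/40 = 0.3750
|beta|^2 = 1 - 15/40 = 25/40 = 0.6250
P(|0>) = |alpha|^2 = 0.3750

0.3750


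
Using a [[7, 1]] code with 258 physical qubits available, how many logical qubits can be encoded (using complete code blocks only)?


Each code block uses 7 physical qubits for 1 logical qubit(s).
Number of complete blocks = floor(258 / 7) = 36
Logical qubits = 36 * 1
= 36

36


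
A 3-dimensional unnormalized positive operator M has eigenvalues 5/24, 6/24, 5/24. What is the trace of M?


tr(M) = sum of eigenvalues
= 5/24 + 6/24 + 5/24
= 16/24
= 0.6667

0.6667


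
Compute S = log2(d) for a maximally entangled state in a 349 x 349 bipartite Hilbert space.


For a maximally entangled state in d x d:
S = log2(d) = log2(349)
= 8.4471

8.4471


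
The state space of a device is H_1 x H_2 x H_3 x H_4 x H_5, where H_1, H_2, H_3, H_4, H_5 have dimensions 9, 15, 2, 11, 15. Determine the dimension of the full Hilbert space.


dim(H_1 x H_2 x H_3 x H_4 x H_5) = 9 * 15 * 2 * 11 * 15
= 135 * 2 * 11 * 15
= 270 * 11 * 15
= 2970 * 15
= 44550

44550


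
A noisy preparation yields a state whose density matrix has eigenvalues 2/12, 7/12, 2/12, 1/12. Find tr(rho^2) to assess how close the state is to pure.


tr(rho^2) = sum of eigenvalues squared
= (2/12)^2 + (7/12)^2 + (2/12)^2 + (1/12)^2
= (4 + 49 + 4 + 1) / 144
= 58/144
= 0.4028

0.4028


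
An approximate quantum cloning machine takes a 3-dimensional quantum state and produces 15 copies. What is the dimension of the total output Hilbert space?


Output space = H^(tensor 15) where dim(H) = 3
dim = 3^15
= 9 (after 2 factors)
= 27 (after 3 factors)
= 81 (after 4 factors)
= 243 (after 5 factors)
= 729 (after 6 factors)
= 2187 (after 7 factors)
= 6561 (after 8 factors)
= 19683 (after 9 factors)
= 59049 (after 10 factors)
= 177147 (after 11 factors)
= 531441 (after 12 factors)
= 1594323 (after 13 factors)
= 4782969 (after 14 factors)
= 14348907 (after 15 factors)
= 14348907

14348907


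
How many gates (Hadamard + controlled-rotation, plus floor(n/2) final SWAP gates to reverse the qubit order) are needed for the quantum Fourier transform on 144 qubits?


Hadamard gates: 144
Controlled rotations: n*(n-1)/2 = 144*143/2 = 10296
SWAP gates: floor(n/2) = floor(144/2) = 72
Total = 144 + 10296 + 72
= 10512

10512


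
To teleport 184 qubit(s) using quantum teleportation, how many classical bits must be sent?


Quantum teleportation requires 2 classical bits per qubit teleported.
184 qubit(s) -> 2 * 184 = 368 classical bits

368


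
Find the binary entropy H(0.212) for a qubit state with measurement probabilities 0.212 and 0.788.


S = -p*log2(p) - (1-p)*log2(1-p)
p = 0.2120, 1-p = 0.7880
= -0.2120 * log2(0.2120) - 0.7880 * log2(0.7880)
= -(-0.4744) - (-0.2709)
= 0.7453

0.7453


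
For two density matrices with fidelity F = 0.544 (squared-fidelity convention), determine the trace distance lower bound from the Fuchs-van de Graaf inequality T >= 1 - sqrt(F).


Fuchs-van de Graaf (squared-fidelity convention): 1 - sqrt(F) <= T <= sqrt(1 - F).
Lower bound: T >= 1 - sqrt(F)
sqrt(F) = sqrt(0.544) = 0.7376
T >= 1 - 0.7376
T >= 0.2624

0.2624


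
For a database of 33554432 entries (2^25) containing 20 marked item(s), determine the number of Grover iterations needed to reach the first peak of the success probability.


After j Grover iterations the success probability is P(j) = sin^2((2j+1)*theta), where sin(theta) = sqrt(k/N).
N = 2^25 = 33554432, k = 20
sin(theta) = sqrt(k/N) = 0.0007720404444
theta = arcsin(sqrt(k/N)) = 0.0007720405211 rad
P(j) reaches its first maximum when (2j+1)*theta is as close as possible to pi/2, i.e. j = round(pi/(4*theta) - 1/2).
pi/(4*theta) - 1/2 = 1016.8017
(For comparison, the common estimate pi/4 * sqrt(N/k) = 1017.3018; the exact maximiser is used here.)
Optimal iterations = 1017

1017


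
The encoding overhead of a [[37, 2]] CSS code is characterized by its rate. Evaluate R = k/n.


Code rate R = k/n
= 2/37
= 0.0541

0.0541


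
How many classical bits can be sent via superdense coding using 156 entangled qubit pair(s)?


Superdense coding allows 2 classical bits per shared entangled pair.
156 pair(s) -> 2 * 156 = 312 classical bits

312


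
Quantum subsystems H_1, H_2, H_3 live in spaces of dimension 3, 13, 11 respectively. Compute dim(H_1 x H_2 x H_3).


dim(H_1 x H_2 x H_3) = 3 * 13 * 11
= 39 * 11
= 429

429


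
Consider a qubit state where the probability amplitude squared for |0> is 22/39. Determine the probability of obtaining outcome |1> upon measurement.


|alpha|^2 = 22/39 = 0.5641
|beta|^2 = 1 - 22/39 = 17/39 = 0.4359
P(|1>) = |beta|^2 = 0.4359

0.4359


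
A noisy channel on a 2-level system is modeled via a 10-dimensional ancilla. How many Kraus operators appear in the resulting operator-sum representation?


Tracing out the environment in an orthonormal basis {|i>_E} gives Kraus operators K_i = <i|_E U |0>_E.
Number of Kraus operators = dim(H_env) = d_env
= 10

10


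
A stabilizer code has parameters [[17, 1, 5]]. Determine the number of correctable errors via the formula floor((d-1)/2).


Code parameters: [[17, 1, 5]], distance d = 5.
Number of correctable errors = floor((d-1)/2)
= floor((5 - 1)/2)
= floor(4/2)
= 2

2


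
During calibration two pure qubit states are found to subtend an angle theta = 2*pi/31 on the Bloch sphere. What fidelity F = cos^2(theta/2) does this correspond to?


For states separated by angle theta on Bloch sphere:
F = cos^2(theta/2)
theta = 2*pi/31 = 0.2027
theta/2 = 0.1013
cos(theta/2) = 0.9949
F = 0.9898

0.9898


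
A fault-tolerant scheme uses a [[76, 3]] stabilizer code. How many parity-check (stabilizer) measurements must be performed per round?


For an [[n,k]] stabilizer code:
Number of stabilizer generators = n - k
= 76 - 3
= 73

73


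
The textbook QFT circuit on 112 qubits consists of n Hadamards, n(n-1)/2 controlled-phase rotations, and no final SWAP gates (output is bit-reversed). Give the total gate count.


Hadamard gates: 112
Controlled rotations: n*(n-1)/2 = 112*111/2 = 6216
SWAP gates: 0 (omitted)
Total = 112 + 6216
= 6328

6328


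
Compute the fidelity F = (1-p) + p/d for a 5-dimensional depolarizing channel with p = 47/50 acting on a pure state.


F = (1-p) + p/d
= (1 - 0.9400) + 0.9400/5
= 0.0600 + 0.1880
= 0.2480

0.2480


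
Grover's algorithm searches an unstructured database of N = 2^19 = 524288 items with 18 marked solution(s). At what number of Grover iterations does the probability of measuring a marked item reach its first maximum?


After j Grover iterations the success probability is P(j) = sin^2((2j+1)*theta), where sin(theta) = sqrt(k/N).
N = 2^19 = 524288, k = 18
sin(theta) = sqrt(k/N) = 0.005859375
theta = arcsin(sqrt(k/N)) = 0.005859408528 rad
P(j) reaches its first maximum when (2j+1)*theta is as close as possible to pi/2, i.e. j = round(pi/(4*theta) - 1/2).
pi/(4*theta) - 1/2 = 133.5405
(For comparison, the common estimate pi/4 * sqrt(N/k) = 134.0413; the exact maximiser is used here.)
Optimal iterations = 134

134


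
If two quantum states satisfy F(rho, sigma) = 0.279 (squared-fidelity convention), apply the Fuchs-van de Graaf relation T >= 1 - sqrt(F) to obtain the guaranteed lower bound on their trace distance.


Fuchs-van de Graaf (squared-fidelity convention): 1 - sqrt(F) <= T <= sqrt(1 - F).
Lower bound: T >= 1 - sqrt(F)
sqrt(F) = sqrt(0.279) = 0.5282
T >= 1 - 0.5282
T >= 0.4718

0.4718


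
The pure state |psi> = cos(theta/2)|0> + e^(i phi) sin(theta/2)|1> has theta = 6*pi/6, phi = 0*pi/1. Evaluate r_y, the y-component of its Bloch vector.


theta = 3.1416, phi = 0.0000
r_y = sin(theta)*sin(phi) = 0.0000 * 0.0000
r_y = 0.0000

0.0000


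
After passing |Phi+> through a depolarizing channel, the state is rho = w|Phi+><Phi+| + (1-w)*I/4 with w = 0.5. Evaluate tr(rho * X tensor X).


|Phi+> = (|00> + |11>)/sqrt(2)
For the pure Bell state, <X_A X_B> = +1 (Bell-state Pauli correlator).
The maximally-mixed part I/4 has tr(I/4 * P tensor P) = 0 for any traceless Pauli P.
So <X_A X_B>_rho = w * (+1) + (1 - w) * 0
= 0.5 * (+1)
= 0.5000

0.5000


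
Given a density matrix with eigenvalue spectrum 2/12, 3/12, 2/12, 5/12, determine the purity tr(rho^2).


tr(rho^2) = sum of eigenvalues squared
= (2/12)^2 + (3/12)^2 + (2/12)^2 + (5/12)^2
= (4 + 9 + 4 + 25) / 144
= 42/144
= 0.2917

0.2917


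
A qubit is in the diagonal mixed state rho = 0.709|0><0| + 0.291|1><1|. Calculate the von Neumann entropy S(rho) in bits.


S = -p*log2(p) - (1-p)*log2(1-p)
p = 0.7090, 1-p = 0.2910
= -0.7090 * log2(0.7090) - 0.2910 * log2(0.2910)
= -(-0.3518) - (-0.5182)
= 0.8700

0.8700


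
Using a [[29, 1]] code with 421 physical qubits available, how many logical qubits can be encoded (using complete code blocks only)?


Each code block uses 29 physical qubits for 1 logical qubit(s).
Number of complete blocks = floor(421 / 29) = 14
Logical qubits = 14 * 1
= 14

14


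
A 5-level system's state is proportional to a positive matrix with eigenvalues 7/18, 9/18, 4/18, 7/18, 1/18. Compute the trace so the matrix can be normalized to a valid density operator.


tr(M) = sum of eigenvalues
= 7/18 + 9/18 + 4/18 + 7/18 + 1/18
= 28/18
= 1.5556

1.5556


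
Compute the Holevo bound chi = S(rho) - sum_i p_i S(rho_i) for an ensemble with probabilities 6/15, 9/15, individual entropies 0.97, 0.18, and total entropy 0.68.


chi = S(rho) - sum_i p_i * S(rho_i)
Weighted entropy = 6/15 * 0.97 + 9/15 * 0.18
= 0.4960
chi = 0.68 - 0.4960
= 0.1840

0.1840


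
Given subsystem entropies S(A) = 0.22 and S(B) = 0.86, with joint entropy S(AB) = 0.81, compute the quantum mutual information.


I(A:B) = S(A) + S(B) - S(AB)
= 0.22 + 0.86 - 0.81
= 0.2700

0.2700


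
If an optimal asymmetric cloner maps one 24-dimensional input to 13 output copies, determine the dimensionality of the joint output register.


Output space = H^(tensor 13) where dim(H) = 24
dim = 24^13
= 576 (after 2 factors)
= 13824 (after 3 factors)
= 331776 (after 4 factors)
= 7962624 (after 5 factors)
= 191102976 (after 6 factors)
= 4586471424 (after 7 factors)
= 110075314176 (after 8 factors)
= 2641807540224 (after 9 factors)
= 63403380965376 (after 10 factors)
= 1521681143169024 (after 11 factors)
= 36520347436056576 (after 12 factors)
= 876488338465357824 (after 13 factors)
= 876488338465357824

876488338465357824


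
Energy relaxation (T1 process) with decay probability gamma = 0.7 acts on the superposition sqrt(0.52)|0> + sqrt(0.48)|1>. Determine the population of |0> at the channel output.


For amplitude damping with parameter gamma on state sqrt(a)|0> + sqrt(b)|1>:
alpha^2 = 0.52, beta^2 = 0.48
P(|0>) = alpha^2 + gamma * beta^2
= 0.52 + 0.7 * 0.48
= 0.52 + 0.3360
= 0.8560

0.8560


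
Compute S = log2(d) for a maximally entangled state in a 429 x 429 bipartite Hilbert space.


For a maximally entangled state in d x d:
S = log2(d) = log2(429)
= 8.7448

8.7448


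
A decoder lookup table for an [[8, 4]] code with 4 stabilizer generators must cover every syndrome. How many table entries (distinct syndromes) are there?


Each stabilizer generator gives a binary (+1 or -1) measurement outcome.
With 4 independent generators:
Total syndromes = 2^4
= 16

16


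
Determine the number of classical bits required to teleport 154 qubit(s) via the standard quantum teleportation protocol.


Quantum teleportation requires 2 classical bits per qubit teleported.
154 qubit(s) -> 2 * 154 = 308 classical bits

308


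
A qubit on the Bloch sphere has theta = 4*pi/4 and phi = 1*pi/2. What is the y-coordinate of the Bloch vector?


theta = 3.1416, phi = 1.5708
r_y = sin(theta)*sin(phi) = 0.0000 * 1.0000
r_y = 0.0000

0.0000


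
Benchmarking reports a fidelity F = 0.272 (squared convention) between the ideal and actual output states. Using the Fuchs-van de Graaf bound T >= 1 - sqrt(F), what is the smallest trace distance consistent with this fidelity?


Fuchs-van de Graaf (squared-fidelity convention): 1 - sqrt(F) <= T <= sqrt(1 - F).
Lower bound: T >= 1 - sqrt(F)
sqrt(F) = sqrt(0.272) = 0.5215
T >= 1 - 0.5215
T >= 0.4785

0.4785


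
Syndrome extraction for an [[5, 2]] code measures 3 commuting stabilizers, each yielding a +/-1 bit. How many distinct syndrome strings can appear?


Each stabilizer generator gives a binary (+1 or -1) measurement outcome.
With 3 independent generators:
Total syndromes = 2^3
= 8

8


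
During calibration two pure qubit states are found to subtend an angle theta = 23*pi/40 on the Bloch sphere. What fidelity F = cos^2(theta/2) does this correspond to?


For states separated by angle theta on Bloch sphere:
F = cos^2(theta/2)
theta = 23*pi/40 = 1.8064
theta/2 = 0.9032
cos(theta/2) = 0.6191
F = 0.3833

0.3833


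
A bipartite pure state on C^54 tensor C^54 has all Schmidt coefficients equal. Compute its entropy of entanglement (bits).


For a maximally entangled state in d x d:
S = log2(d) = log2(54)
= 5.7549

5.7549


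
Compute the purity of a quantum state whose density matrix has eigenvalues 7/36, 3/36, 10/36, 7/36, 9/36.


tr(rho^2) = sum of eigenvalues squared
= (7/36)^2 + (3/36)^2 + (10/36)^2 + (7/36)^2 + (9/36)^2
= (49 + 9 + 100 + 49 + 81) / 1296
= 288/1296
= 0.2222

0.2222


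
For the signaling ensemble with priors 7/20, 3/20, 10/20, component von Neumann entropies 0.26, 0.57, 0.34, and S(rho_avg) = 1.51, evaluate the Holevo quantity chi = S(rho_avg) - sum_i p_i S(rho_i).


chi = S(rho) - sum_i p_i * S(rho_i)
Weighted entropy = 7/20 * 0.26 + 3/20 * 0.57 + 10/20 * 0.34
= 0.3465
chi = 1.51 - 0.3465
= 1.1635

1.1635


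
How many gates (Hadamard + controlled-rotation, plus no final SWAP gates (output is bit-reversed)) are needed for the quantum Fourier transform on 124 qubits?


Hadamard gates: 124
Controlled rotations: n*(n-1)/2 = 124*123/2 = 7626
SWAP gates: 0 (omitted)
Total = 124 + 7626
= 7750

7750


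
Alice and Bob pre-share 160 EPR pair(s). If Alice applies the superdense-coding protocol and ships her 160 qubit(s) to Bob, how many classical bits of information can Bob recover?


Superdense coding allows 2 classical bits per shared entangled pair.
160 pair(s) -> 2 * 160 = 320 classical bits

320


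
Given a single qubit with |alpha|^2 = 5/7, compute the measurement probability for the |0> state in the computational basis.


|alpha|^2 = 5/7 = 0.7143
|beta|^2 = 1 - 5/7 = 2/7 = 0.2857
P(|0>) = |alpha|^2 = 0.7143

0.7143


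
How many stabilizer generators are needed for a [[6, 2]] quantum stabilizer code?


For an [[n,k]] stabilizer code:
Number of stabilizer generators = n - k
= 6 - 2
= 4

4


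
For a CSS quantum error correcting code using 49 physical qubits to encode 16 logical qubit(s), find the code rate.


Code rate R = k/n
= 16/49
= 0.3265

0.3265


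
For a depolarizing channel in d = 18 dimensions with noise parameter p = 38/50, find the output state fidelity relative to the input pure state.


F = (1-p) + p/d
= (1 - 0.7600) + 0.7600/18
= 0.2400 + 0.0422
= 0.2822

0.2822


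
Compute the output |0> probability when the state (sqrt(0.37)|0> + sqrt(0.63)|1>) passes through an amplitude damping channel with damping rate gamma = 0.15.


For amplitude damping with parameter gamma on state sqrt(a)|0> + sqrt(b)|1>:
alpha^2 = 0.37, beta^2 = 0.63
P(|0>) = alpha^2 + gamma * beta^2
= 0.37 + 0.15 * 0.63
= 0.37 + 0.0945
= 0.4645

0.4645


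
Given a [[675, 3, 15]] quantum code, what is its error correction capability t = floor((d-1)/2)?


Code parameters: [[675, 3, 15]], distance d = 15.
Number of correctable errors = floor((d-1)/2)
= floor((15 - 1)/2)
= floor(14/2)
= 7

7


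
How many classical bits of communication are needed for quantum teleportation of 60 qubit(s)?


Quantum teleportation requires 2 classical bits per qubit teleported.
60 qubit(s) -> 2 * 60 = 120 classical bits

120


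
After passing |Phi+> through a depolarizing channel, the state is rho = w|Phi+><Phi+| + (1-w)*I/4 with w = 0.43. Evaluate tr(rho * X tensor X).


|Phi+> = (|00> + |11>)/sqrt(2)
For the pure Bell state, <X_A X_B> = +1 (Bell-state Pauli correlator).
The maximally-mixed part I/4 has tr(I/4 * P tensor P) = 0 for any traceless Pauli P.
So <X_A X_B>_rho = w * (+1) + (1 - w) * 0
= 0.43 * (+1)
= 0.4300

0.4300


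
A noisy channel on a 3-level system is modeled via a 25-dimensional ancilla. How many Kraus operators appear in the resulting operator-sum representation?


Tracing out the environment in an orthonormal basis {|i>_E} gives Kraus operators K_i = <i|_E U |0>_E.
Number of Kraus operators = dim(H_env) = d_env
= 25

25


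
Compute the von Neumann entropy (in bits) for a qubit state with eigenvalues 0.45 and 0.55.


S = -p*log2(p) - (1-p)*log2(1-p)
p = 0.4500, 1-p = 0.5500
= -0.4500 * log2(0.4500) - 0.5500 * log2(0.5500)
= -(-0.5184) - (-0.4744)
= 0.9928

0.9928


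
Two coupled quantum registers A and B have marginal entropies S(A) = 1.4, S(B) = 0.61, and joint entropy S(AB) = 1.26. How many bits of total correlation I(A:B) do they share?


I(A:B) = S(A) + S(B) - S(AB)
= 1.4 + 0.61 - 1.26
= 0.7500

0.7500


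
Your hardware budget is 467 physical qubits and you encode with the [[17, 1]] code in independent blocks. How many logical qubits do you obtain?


Each code block uses 17 physical qubits for 1 logical qubit(s).
Number of complete blocks = floor(467 / 17) = 27
Logical qubits = 27 * 1
= 27

27


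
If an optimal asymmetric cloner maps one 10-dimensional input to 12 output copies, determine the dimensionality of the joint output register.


Output space = H^(tensor 12) where dim(H) = 10
dim = 10^12
= 100 (after 2 factors)
= 1000 (after 3 factors)
= 10000 (after 4 factors)
= 100000 (after 5 factors)
= 1000000 (after 6 factors)
= 10000000 (after 7 factors)
= 100000000 (after 8 factors)
= 1000000000 (after 9 factors)
= 10000000000 (after 10 factors)
= 100000000000 (after 11 factors)
= 1000000000000 (after 12 factors)
= 1000000000000

1000000000000


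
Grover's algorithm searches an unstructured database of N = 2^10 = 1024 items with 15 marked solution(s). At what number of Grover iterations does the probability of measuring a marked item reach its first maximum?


After j Grover iterations the success probability is P(j) = sin^2((2j+1)*theta), where sin(theta) = sqrt(k/N).
N = 2^10 = 1024, k = 15
sin(theta) = sqrt(k/N) = 0.1210307296
theta = arcsin(sqrt(k/N)) = 0.1213281797 rad
P(j) reaches its first maximum when (2j+1)*theta is as close as possible to pi/2, i.e. j = round(pi/(4*theta) - 1/2).
pi/(4*theta) - 1/2 = 5.9733
(For comparison, the common estimate pi/4 * sqrt(N/k) = 6.4892; the exact maximiser is used here.)
Optimal iterations = 6

6


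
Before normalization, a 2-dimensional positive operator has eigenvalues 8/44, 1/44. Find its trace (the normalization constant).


tr(M) = sum of eigenvalues
= 8/44 + 1/44
= 9/44
= 0.2045

0.2045


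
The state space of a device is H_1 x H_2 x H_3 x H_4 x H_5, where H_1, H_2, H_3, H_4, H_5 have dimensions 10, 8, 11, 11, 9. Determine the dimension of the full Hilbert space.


dim(H_1 x H_2 x H_3 x H_4 x H_5) = 10 * 8 * 11 * 11 * 9
= 80 * 11 * 11 * 9
= 880 * 11 * 9
= 9680 * 9
= 87120

87120


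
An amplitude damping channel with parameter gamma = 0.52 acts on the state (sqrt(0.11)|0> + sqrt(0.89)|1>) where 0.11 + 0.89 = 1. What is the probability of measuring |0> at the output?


For amplitude damping with parameter gamma on state sqrt(a)|0> + sqrt(b)|1>:
alpha^2 = 0.11, beta^2 = 0.89
P(|0>) = alpha^2 + gamma * beta^2
= 0.11 + 0.52 * 0.89
= 0.11 + 0.4628
= 0.5728

0.5728


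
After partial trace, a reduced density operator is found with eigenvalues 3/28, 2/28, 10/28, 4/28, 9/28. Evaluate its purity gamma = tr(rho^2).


tr(rho^2) = sum of eigenvalues squared
= (3/28)^2 + (2/28)^2 + (10/28)^2 + (4/28)^2 + (9/28)^2
= (9 + 4 + 100 + 16 + 81) / 784
= 210/784
= 0.2679

0.2679


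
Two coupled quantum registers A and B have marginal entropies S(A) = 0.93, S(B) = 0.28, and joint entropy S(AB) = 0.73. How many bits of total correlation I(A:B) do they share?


I(A:B) = S(A) + S(B) - S(AB)
= 0.93 + 0.28 - 0.73
= 0.4800

0.4800


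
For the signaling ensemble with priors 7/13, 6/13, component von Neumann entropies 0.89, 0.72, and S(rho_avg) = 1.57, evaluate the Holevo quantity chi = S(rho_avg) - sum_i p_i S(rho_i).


chi = S(rho) - sum_i p_i * S(rho_i)
Weighted entropy = 7/13 * 0.89 + 6/13 * 0.72
= 0.8115
chi = 1.57 - 0.8115
= 0.7585

0.7585


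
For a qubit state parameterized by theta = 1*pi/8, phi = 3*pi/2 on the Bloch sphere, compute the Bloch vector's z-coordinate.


theta = 0.3927, phi = 4.7124
r_z = cos(theta) = 0.9239

0.9239


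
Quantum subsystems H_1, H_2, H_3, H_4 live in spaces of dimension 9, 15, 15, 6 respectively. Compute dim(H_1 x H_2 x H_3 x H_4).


dim(H_1 x H_2 x H_3 x H_4) = 9 * 15 * 15 * 6
= 135 * 15 * 6
= 2025 * 6
= 12150

12150


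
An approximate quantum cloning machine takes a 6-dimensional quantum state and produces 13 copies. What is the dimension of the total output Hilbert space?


Output space = H^(tensor 13) where dim(H) = 6
dim = 6^13
= 36 (after 2 factors)
= 216 (after 3 factors)
= 1296 (after 4 factors)
= 7776 (after 5 factors)
= 46656 (after 6 factors)
= 279936 (after 7 factors)
= 1679616 (after 8 factors)
= 10077696 (after 9 factors)
= 60466176 (after 10 factors)
= 362797056 (after 11 factors)
= 2176782336 (after 12 factors)
= 13060694016 (after 13 factors)
= 13060694016

13060694016


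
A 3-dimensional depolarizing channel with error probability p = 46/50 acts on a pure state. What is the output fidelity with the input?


F = (1-p) + p/d
= (1 - 0.9200) + 0.9200/3
= 0.0800 + 0.3067
= 0.3867

0.3867


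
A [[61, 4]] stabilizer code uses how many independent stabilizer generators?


For an [[n,k]] stabilizer code:
Number of stabilizer generators = n - k
= 61 - 4
= 57

57


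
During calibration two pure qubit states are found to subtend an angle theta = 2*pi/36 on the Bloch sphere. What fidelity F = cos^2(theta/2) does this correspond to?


For states separated by angle theta on Bloch sphere:
F = cos^2(theta/2)
theta = 2*pi/36 = 0.1745
theta/2 = 0.0873
cos(theta/2) = 0.9962
F = 0.9924

0.9924


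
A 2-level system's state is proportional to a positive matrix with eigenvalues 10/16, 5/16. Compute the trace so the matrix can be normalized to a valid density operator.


tr(M) = sum of eigenvalues
= 10/16 + 5/16
= 15/16
= 0.9375

0.9375


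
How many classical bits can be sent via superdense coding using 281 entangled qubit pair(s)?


Superdense coding allows 2 classical bits per shared entangled pair.
281 pair(s) -> 2 * 281 = 562 classical bits

562


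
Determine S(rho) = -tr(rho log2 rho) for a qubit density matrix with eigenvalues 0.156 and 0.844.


S = -p*log2(p) - (1-p)*log2(1-p)
p = 0.1560, 1-p = 0.8440
= -0.1560 * log2(0.1560) - 0.8440 * log2(0.8440)
= -(-0.4181) - (-0.2065)
= 0.6247

0.6247


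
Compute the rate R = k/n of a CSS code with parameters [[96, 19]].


Code rate R = k/n
= 19/96
= 0.1979

0.1979


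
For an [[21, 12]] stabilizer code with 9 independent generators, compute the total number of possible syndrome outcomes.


Each stabilizer generator gives a binary (+1 or -1) measurement outcome.
With 9 independent generators:
Total syndromes = 2^9
= 512

512


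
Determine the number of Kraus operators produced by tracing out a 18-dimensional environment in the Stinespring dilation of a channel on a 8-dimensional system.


Tracing out the environment in an orthonormal basis {|i>_E} gives Kraus operators K_i = <i|_E U |0>_E.
Number of Kraus operators = dim(H_env) = d_env
= 18

18


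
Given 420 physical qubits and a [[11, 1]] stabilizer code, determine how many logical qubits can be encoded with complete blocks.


Each code block uses 11 physical qubits for 1 logical qubit(s).
Number of complete blocks = floor(420 / 11) = 38
Logical qubits = 38 * 1
= 38

38


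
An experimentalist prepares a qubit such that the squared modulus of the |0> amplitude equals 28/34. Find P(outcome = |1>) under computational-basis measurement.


|alpha|^2 = 28/34 = 0.8235
|beta|^2 = 1 - 28/34 = 6/34 = 0.1765
P(|1>) = |beta|^2 = 0.1765

0.1765


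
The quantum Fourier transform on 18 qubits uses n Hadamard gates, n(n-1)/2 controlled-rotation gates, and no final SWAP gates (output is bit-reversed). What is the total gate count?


Hadamard gates: 18
Controlled rotations: n*(n-1)/2 = 18*17/2 = 153
SWAP gates: 0 (omitted)
Total = 18 + 153
= 171

171


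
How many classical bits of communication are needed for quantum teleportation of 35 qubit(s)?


Quantum teleportation requires 2 classical bits per qubit teleported.
35 qubit(s) -> 2 * 35 = 70 classical bits

70


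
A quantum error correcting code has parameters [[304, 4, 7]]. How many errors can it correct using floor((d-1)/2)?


Code parameters: [[304, 4, 7]], distance d = 7.
Number of correctable errors = floor((d-1)/2)
= floor((7 - 1)/2)
= floor(6/2)
= 3

3


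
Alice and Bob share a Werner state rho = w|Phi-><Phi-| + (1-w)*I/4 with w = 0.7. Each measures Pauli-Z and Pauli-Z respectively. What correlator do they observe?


|Phi-> = (|00> - |11>)/sqrt(2)
For the pure Bell state, <Z_A Z_B> = +1 (Bell-state Pauli correlator).
The maximally-mixed part I/4 has tr(I/4 * P tensor P) = 0 for any traceless Pauli P.
So <Z_A Z_B>_rho = w * (+1) + (1 - w) * 0
= 0.7 * (+1)
= 0.7000

0.7000


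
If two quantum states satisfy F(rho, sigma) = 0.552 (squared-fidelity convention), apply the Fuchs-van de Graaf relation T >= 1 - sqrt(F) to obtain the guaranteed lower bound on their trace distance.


Fuchs-van de Graaf (squared-fidelity convention): 1 - sqrt(F) <= T <= sqrt(1 - F).
Lower bound: T >= 1 - sqrt(F)
sqrt(F) = sqrt(0.552) = 0.7430
T >= 1 - 0.7430
T >= 0.2570

0.2570


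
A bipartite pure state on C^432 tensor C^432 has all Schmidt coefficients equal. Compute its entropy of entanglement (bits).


For a maximally entangled state in d x d:
S = log2(d) = log2(432)
= 8.7549

8.7549


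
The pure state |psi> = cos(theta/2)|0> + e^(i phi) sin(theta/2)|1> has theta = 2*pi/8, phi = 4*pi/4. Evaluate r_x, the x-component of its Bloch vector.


theta = 0.7854, phi = 3.1416
r_x = sin(theta)*cos(phi) = 0.7071 * -1.0000
r_x = -0.7071

-0.7071


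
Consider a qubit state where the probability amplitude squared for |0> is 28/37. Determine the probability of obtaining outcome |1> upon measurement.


|alpha|^2 = 28/37 = 0.7568
|beta|^2 = 1 - 28/37 = 9/37 = 0.2432
P(|1>) = |beta|^2 = 0.2432

0.2432


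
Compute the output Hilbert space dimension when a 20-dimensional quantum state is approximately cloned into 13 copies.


Output space = H^(tensor 13) where dim(H) = 20
dim = 20^13
= 400 (after 2 factors)
= 8000 (after 3 factors)
= 160000 (after 4 factors)
= 3200000 (after 5 factors)
= 64000000 (after 6 factors)
= 1280000000 (after 7 factors)
= 25600000000 (after 8 factors)
= 512000000000 (after 9 factors)
= 10240000000000 (after 10 factors)
= 204800000000000 (after 11 factors)
= 4096000000000000 (after 12 factors)
= 81920000000000000 (after 13 factors)
= 81920000000000000

81920000000000000


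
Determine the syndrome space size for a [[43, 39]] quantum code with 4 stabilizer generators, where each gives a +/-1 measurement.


Each stabilizer generator gives a binary (+1 or -1) measurement outcome.
With 4 independent generators:
Total syndromes = 2^4
= 16

16


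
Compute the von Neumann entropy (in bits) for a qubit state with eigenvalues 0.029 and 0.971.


S = -p*log2(p) - (1-p)*log2(1-p)
p = 0.0290, 1-p = 0.9710
= -0.0290 * log2(0.0290) - 0.9710 * log2(0.9710)
= -(-0.1481) - (-0.0412)
= 0.1894

0.1894


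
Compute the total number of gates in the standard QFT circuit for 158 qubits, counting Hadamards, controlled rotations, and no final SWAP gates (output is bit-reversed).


Hadamard gates: 158
Controlled rotations: n*(n-1)/2 = 158*157/2 = 12403
SWAP gates: 0 (omitted)
Total = 158 + 12403
= 12561

12561


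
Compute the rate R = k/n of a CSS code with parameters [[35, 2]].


Code rate R = k/n
= 2/35
= 0.0571

0.0571


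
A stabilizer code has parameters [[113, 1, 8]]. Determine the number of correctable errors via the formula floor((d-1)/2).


Code parameters: [[113, 1, 8]], distance d = 8.
Number of correctable errors = floor((d-1)/2)
= floor((8 - 1)/2)
= floor(7/2)
= 3

3


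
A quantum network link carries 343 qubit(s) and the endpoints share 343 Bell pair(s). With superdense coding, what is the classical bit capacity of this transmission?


Superdense coding allows 2 classical bits per shared entangled pair.
343 pair(s) -> 2 * 343 = 686 classical bits

686


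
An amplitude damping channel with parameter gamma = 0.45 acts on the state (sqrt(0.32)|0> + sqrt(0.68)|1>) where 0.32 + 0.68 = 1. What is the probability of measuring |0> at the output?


For amplitude damping with parameter gamma on state sqrt(a)|0> + sqrt(b)|1>:
alpha^2 = 0.32, beta^2 = 0.68
P(|0>) = alpha^2 + gamma * beta^2
= 0.32 + 0.45 * 0.68
= 0.32 + 0.3060
= 0.6260

0.6260


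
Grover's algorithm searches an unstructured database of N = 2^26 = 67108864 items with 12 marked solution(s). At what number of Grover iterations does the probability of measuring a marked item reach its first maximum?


After j Grover iterations the success probability is P(j) = sin^2((2j+1)*theta), where sin(theta) = sqrt(k/N).
N = 2^26 = 67108864, k = 12
sin(theta) = sqrt(k/N) = 0.0004228639667
theta = arcsin(sqrt(k/N)) = 0.0004228639793 rad
P(j) reaches its first maximum when (2j+1)*theta is as close as possible to pi/2, i.e. j = round(pi/(4*theta) - 1/2).
pi/(4*theta) - 1/2 = 1856.8305
(For comparison, the common estimate pi/4 * sqrt(N/k) = 1857.3305; the exact maximiser is used here.)
Optimal iterations = 1857

1857


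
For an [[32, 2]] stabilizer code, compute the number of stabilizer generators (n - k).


For an [[n,k]] stabilizer code:
Number of stabilizer generators = n - k
= 32 - 2
= 30

30


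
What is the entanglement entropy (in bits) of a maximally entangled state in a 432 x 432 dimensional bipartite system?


For a maximally entangled state in d x d:
S = log2(d) = log2(432)
= 8.7549

8.7549


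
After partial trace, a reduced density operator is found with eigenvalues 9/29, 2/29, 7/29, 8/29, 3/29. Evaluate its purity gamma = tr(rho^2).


tr(rho^2) = sum of eigenvalues squared
= (9/29)^2 + (2/29)^2 + (7/29)^2 + (8/29)^2 + (3/29)^2
= (81 + 4 + 49 + 64 + 9) / 841
= 207/841
= 0.2461

0.2461


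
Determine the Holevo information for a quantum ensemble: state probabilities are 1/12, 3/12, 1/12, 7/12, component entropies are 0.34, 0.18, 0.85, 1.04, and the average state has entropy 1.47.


chi = S(rho) - sum_i p_i * S(rho_i)
Weighted entropy = 1/12 * 0.34 + 3/12 * 0.18 + 1/12 * 0.85 + 7/12 * 1.04
= 0.7508
chi = 1.47 - 0.7508
= 0.7192

0.7192


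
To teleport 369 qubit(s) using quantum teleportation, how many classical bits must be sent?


Quantum teleportation requires 2 classical bits per qubit teleported.
369 qubit(s) -> 2 * 369 = 738 classical bits

738


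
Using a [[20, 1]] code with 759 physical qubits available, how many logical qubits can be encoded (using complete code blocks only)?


Each code block uses 20 physical qubits for 1 logical qubit(s).
Number of complete blocks = floor(759 / 20) = 37
Logical qubits = 37 * 1
= 37

37


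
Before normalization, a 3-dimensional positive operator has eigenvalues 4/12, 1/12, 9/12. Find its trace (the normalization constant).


tr(M) = sum of eigenvalues
= 4/12 + 1/12 + 9/12
= 14/12
= 1.1667

1.1667


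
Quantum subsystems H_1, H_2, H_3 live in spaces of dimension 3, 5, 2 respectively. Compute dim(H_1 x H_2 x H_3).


dim(H_1 x H_2 x H_3) = 3 * 5 * 2
= 15 * 2
= 30

30


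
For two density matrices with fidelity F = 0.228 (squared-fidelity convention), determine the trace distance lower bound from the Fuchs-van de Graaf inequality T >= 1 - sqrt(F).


Fuchs-van de Graaf (squared-fidelity convention): 1 - sqrt(F) <= T <= sqrt(1 - F).
Lower bound: T >= 1 - sqrt(F)
sqrt(F) = sqrt(0.228) = 0.4775
T >= 1 - 0.4775
T >= 0.5225

0.5225


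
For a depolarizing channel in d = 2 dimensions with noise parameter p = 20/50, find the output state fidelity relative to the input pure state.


F = (1-p) + p/d
= (1 - 0.4000) + 0.4000/2
= 0.6000 + 0.2000
= 0.8000

0.8000


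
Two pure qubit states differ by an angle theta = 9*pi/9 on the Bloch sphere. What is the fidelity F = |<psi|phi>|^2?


For states separated by angle theta on Bloch sphere:
F = cos^2(theta/2)
theta = 9*pi/9 = 3.1416
theta/2 = 1.5708
cos(theta/2) = 0.0000
F = 0.0000

0.0000


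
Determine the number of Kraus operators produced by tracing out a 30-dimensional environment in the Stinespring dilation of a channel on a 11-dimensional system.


Tracing out the environment in an orthonormal basis {|i>_E} gives Kraus operators K_i = <i|_E U |0>_E.
Number of Kraus operators = dim(H_env) = d_env
= 30

30


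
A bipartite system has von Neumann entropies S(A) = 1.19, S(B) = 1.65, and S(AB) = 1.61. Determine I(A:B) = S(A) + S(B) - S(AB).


I(A:B) = S(A) + S(B) - S(AB)
= 1.19 + 1.65 - 1.61
= 1.2300

1.2300


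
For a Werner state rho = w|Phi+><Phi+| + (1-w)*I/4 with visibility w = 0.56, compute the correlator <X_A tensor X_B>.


|Phi+> = (|00> + |11>)/sqrt(2)
For the pure Bell state, <X_A X_B> = +1 (Bell-state Pauli correlator).
The maximally-mixed part I/4 has tr(I/4 * P tensor P) = 0 for any traceless Pauli P.
So <X_A X_B>_rho = w * (+1) + (1 - w) * 0
= 0.56 * (+1)
= 0.5600

0.5600


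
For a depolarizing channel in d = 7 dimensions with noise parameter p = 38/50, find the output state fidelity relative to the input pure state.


F = (1-p) + p/d
= (1 - 0.7600) + 0.7600/7
= 0.2400 + 0.1086
= 0.3486

0.3486


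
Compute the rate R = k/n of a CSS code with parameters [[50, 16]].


Code rate R = k/n
= 16/50
= 0.3200

0.3200


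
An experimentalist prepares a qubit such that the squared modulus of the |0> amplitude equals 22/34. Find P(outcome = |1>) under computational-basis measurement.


|alpha|^2 = 22/34 = 0.6471
|beta|^2 = 1 - 22/34 = 12/34 = 0.3529
P(|1>) = |beta|^2 = 0.3529

0.3529


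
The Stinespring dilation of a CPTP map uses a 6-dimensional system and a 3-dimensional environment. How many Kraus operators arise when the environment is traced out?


Tracing out the environment in an orthonormal basis {|i>_E} gives Kraus operators K_i = <i|_E U |0>_E.
Number of Kraus operators = dim(H_env) = d_env
= 3

3


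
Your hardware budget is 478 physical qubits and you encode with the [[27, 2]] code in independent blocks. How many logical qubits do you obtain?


Each code block uses 27 physical qubits for 2 logical qubit(s).
Number of complete blocks = floor(478 / 27) = 17
Logical qubits = 17 * 2
= 34

34


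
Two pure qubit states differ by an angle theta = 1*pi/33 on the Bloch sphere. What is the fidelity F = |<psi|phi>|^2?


For states separated by angle theta on Bloch sphere:
F = cos^2(theta/2)
theta = 1*pi/33 = 0.0952
theta/2 = 0.0476
cos(theta/2) = 0.9989
F = 0.9977

0.9977
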